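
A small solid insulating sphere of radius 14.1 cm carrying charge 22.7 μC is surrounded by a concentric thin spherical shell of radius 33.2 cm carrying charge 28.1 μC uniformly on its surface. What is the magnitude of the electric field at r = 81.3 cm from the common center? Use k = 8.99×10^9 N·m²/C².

Symmetry ⇒ E = E(r) r̂. Gaussian sphere of radius r = 81.3 cm (r > 33.2 cm, enclosing both).
Q_enc = (22.7 μC) + (28.1 μC) = 5.08e-5 C.
Applying ∮E·dA = Q_enc/ε₀ with Φ = E(4πr²):
E = k|Q_enc|/r² = (8.99×10^9)(5.08×10^-5)/(0.813)² = 6.91e5 N/C.

E ≈ 6.91×10^5 V/m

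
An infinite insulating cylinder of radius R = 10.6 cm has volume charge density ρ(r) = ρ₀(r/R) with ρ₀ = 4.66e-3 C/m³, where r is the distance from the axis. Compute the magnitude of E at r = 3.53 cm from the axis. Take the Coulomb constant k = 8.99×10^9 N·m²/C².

By cylindrical symmetry E is radial; use a coaxial Gaussian cylinder of radius 3.53 cm and length L (r < R).
Integrating ρ over the cross-section to radius r: λ_enc = (2πρ₀/R) ∫₀^r r'^2 dr' = 2πρ₀ r^3/(3·R) = 4.05×10^-6 C/m.
Since E is radial and uniform over the curved surface, Φ = E·2πrL = Q_enc/ε₀ = λ_enc L/ε₀.
E = 2k|λ_enc|/r = 2(8.99×10^9)(4.05×10^-6)/(0.0353) = 2.06e6 N/C.

E ≈ 2.06e6 V/m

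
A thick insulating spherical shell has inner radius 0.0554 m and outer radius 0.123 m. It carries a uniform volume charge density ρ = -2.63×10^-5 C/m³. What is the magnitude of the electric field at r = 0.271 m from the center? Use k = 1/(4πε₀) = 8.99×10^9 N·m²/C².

2.28×10^4 N/C

Use a concentric Gaussian sphere at r = 0.271 m (r > 0.123 m, enclosing the whole shell).
Q_enc = ρ·(4π/3)(b³ − a³) = (-2.63e-5)·(4π/3)·((0.123)³ − (0.0554)³) = -1.863×10^-7 C.
Since E is radial and uniform over the Gaussian sphere, Φ = E·4πr² = Q_enc/ε₀.
E = k|Q_enc|/r² = (8.99×10^9)(1.863e-7)/(0.271)² = 2.28×10^4 N/C.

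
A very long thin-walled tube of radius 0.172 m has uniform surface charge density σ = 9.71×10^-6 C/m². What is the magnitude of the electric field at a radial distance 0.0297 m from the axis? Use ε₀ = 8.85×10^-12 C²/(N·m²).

E = 0 (no enclosed charge)

Take a coaxial cylindrical Gaussian surface of radius r = 0.0297 m and length L (r < 0.172 m, inside the shell).
No charge is enclosed, so Gauss's law gives E·2πrL = 0 ⇒ E = 0.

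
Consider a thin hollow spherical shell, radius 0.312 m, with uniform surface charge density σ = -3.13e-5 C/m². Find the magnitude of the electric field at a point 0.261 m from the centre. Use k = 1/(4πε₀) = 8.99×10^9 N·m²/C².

|E| = 0 N/C

By spherical symmetry E is radial; choose a Gaussian sphere of radius r = 0.261 m (inside the shell, r < 0.312 m).
All the charge is outside the Gaussian surface: Q_enc = 0, hence E = 0 everywhere inside the shell.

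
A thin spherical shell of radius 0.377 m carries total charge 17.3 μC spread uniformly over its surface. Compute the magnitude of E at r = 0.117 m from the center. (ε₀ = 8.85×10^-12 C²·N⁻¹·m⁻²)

Symmetry ⇒ E = E(r) r̂. Gaussian sphere of radius r = 0.117 m (inside the shell, r < 0.377 m).
All the charge is outside the Gaussian surface: Q_enc = 0, hence E = 0 everywhere inside the shell.

|E| = 0 V/m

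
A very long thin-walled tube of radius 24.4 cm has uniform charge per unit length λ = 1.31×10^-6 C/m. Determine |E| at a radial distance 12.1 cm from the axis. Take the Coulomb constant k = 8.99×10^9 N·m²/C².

E = 0

Take a coaxial cylindrical Gaussian surface of radius r = 12.1 cm and length L (r < 24.4 cm, inside the shell).
No charge is enclosed, so Gauss's law gives E·2πrL = 0 ⇒ E = 0.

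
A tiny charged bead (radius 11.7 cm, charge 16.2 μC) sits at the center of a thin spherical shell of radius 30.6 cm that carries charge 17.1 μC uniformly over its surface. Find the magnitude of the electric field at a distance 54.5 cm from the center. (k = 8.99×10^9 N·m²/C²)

E ≈ 1.01×10^6 N/C

Use a concentric Gaussian sphere at r = 54.5 cm (r > 30.6 cm, enclosing both).
Q_enc = (16.2 μC) + (17.1 μC) = 3.33×10^-5 C.
Gauss's law: E·4πr² = Q_enc/ε₀.
E = k|Q_enc|/r² = (8.99×10^9)(3.33×10^-5)/(0.545)² = 1.01×10^6 N/C.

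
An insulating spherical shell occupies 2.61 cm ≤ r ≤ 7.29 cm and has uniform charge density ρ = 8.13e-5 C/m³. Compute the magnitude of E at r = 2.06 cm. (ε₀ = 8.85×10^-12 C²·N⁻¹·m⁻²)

Take a concentric spherical Gaussian surface of radius r = 2.06 cm (r < 2.61 cm, inside the empty cavity).
Q_enc = 0 (all charge lies at larger r); Gauss's law gives E = 0.

E = 0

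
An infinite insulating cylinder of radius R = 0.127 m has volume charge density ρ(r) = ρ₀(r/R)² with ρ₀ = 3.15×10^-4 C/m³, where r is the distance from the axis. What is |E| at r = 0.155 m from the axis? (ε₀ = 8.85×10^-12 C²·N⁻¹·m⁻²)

Choose a coaxial cylinder of radius r = 0.155 m (arbitrary length L) as the Gaussian surface (r > R, full charge per length enclosed).
λ_enc = 2π ∫₀^R ρ₀(r'/R)^2 r' dr' = 2πρ₀R²/4 = 7.981e-6 C/m.
By Gauss's law (flux through the curved wall only), E·2πrL = λ_enc L/ε₀.
E = |λ_enc|/(2πε₀r) = (7.981e-6)/(2π·8.85×10^-12·0.155) = 9.26×10^5 N/C.

E = 9.26×10^5 N/C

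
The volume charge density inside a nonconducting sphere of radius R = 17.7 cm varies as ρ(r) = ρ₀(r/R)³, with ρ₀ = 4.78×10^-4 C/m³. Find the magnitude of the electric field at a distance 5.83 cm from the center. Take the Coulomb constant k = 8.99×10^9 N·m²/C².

Take a concentric spherical Gaussian surface of radius r = 5.83 cm (r < R).
Integrate the density: Q_enc = 4π ∫₀^r ρ₀(r'/R)^3 r'² dr' = 4πρ₀ r^6/(6·R³) = 7.089×10^-9 C.
Gauss's law: E·4πr² = Q_enc/ε₀.
E = k|Q_enc|/r² = (8.99×10^9)(7.089e-9)/(0.0583)² = 1.87e4 N/C.

1.87×10^4 N/C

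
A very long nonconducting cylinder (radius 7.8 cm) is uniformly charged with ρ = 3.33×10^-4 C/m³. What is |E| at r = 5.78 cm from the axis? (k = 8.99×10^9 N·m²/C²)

By cylindrical symmetry E is radial; use a coaxial Gaussian cylinder of radius 5.78 cm and length L (r < R).
Enclosed charge per unit length: λ_enc = ρ·πr² = (3.33e-4)π(0.0578)² = 3.495×10^-6 C/m.
Since E is radial and uniform over the curved surface, Φ = E·2πrL = Q_enc/ε₀ = λ_enc L/ε₀.
E = 2k|λ_enc|/r = 2(8.99×10^9)(3.495×10^-6)/(0.0578) = 1.09e6 N/C.

1.09e6 N/C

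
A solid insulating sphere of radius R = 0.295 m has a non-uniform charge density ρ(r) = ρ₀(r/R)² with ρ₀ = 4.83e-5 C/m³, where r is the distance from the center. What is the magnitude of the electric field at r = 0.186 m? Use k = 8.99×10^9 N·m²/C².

By spherical symmetry E is radial; choose a Gaussian sphere of radius r = 0.186 m (r < R).
Integrate the density: Q_enc = 4π ∫₀^r ρ₀(r'/R)^2 r'² dr' = 4πρ₀ r^5/(5·R²) = 3.105e-7 C.
Since E is radial and uniform over the Gaussian sphere, Φ = E·4πr² = Q_enc/ε₀.
E = k|Q_enc|/r² = (8.99×10^9)(3.105×10^-7)/(0.186)² = 8.07×10^4 N/C.

|E| = 8.07e4 N/C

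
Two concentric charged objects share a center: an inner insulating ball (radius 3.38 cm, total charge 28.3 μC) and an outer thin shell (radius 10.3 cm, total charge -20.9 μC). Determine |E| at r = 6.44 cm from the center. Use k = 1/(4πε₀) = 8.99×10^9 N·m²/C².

E ≈ 6.13e7 N/C

Symmetry ⇒ E = E(r) r̂. Gaussian sphere of radius r = 6.44 cm (between the bodies, 3.38 cm < r < 10.3 cm).
The shell at 10.3 cm lies outside the Gaussian surface, so Q_enc = 28.3 μC = 2.83×10^-5 C.
Since E is radial and uniform over the Gaussian sphere, Φ = E·4πr² = Q_enc/ε₀.
E = k|Q_enc|/r² = (8.99×10^9)(2.83e-5)/(0.0644)² = 6.13e7 N/C.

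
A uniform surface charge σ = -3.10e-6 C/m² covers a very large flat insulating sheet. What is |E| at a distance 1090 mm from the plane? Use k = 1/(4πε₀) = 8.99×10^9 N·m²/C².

1.75×10^5 V/m

The symmetry is planar: E is normal to the sheet and the same magnitude on both sides. Take a pillbox straddling the sheet with end-cap area A.
Only the two end caps contribute flux: Φ = 2EA. With Q_enc = σA, Gauss's law gives E = |σ|/(2ε₀).
E = 2πk|σ| = 2π(8.99×10^9)(3.10×10^-6) = 1.75×10^5 N/C.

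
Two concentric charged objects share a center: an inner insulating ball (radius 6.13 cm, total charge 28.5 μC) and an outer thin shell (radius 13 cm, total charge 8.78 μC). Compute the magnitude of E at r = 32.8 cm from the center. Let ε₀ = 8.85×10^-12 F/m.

|E| ≈ 3.12×10^6 N/C

By spherical symmetry E is radial; choose a Gaussian sphere of radius r = 32.8 cm (r > 13 cm, enclosing both).
Q_enc = (28.5 μC) + (8.78 μC) = 3.728×10^-5 C.
Applying ∮E·dA = Q_enc/ε₀ with Φ = E(4πr²):
E = |Q_enc|/(4πε₀r²) = (3.728e-5)/(4π·8.85×10^-12·(0.328)²) = 3.12e6 N/C.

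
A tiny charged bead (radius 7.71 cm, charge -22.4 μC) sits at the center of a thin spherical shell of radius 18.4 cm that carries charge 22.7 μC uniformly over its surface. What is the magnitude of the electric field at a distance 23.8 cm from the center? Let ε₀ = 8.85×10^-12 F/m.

E ≈ 4.76×10^4 N/C

Use a concentric Gaussian sphere at r = 23.8 cm (r > 18.4 cm, enclosing both).
Q_enc = (-22.4 μC) + (22.7 μC) = 3.00×10^-7 C.
By Gauss's law, ∮E·dA = E·4πr² = Q_enc/ε₀.
E = |Q_enc|/(4πε₀r²) = (3.00e-7)/(4π·8.85×10^-12·(0.238)²) = 4.76e4 N/C.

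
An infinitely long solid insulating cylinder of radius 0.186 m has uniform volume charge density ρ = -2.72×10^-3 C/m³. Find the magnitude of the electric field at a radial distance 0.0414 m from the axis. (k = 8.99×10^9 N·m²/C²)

Coaxial Gaussian cylinder, radius r = 0.0414 m, length L (r < R).
Enclosed charge per unit length: λ_enc = ρ·πr² = (-2.72×10^-3)π(0.0414)² = -1.465×10^-5 C/m.
Applying ∮E·dA = Q_enc/ε₀ with the end caps contributing no flux:
E = 2k|λ_enc|/r = 2(8.99×10^9)(1.465e-5)/(0.0414) = 6.36×10^6 N/C.

E = 6.36×10^6 N/C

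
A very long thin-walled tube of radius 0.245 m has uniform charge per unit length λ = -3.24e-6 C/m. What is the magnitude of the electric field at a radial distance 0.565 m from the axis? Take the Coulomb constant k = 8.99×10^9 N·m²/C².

1.03×10^5 N/C

Take a coaxial cylindrical Gaussian surface of radius r = 0.565 m and length L (r > 0.245 m).
The full line charge is enclosed: λ_enc = -3.24×10^-6 C/m.
By Gauss's law (flux through the curved wall only), E·2πrL = λ_enc L/ε₀.
E = 2k|λ_enc|/r = 2(8.99×10^9)(3.24e-6)/(0.565) = 1.03×10^5 N/C.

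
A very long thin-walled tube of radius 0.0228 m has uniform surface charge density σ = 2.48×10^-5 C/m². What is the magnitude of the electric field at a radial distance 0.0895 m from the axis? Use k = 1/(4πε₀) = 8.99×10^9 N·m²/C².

Take a coaxial cylindrical Gaussian surface of radius r = 0.0895 m and length L (r > 0.0228 m).
The whole shell is enclosed: λ_enc = σ·2πR = (2.48×10^-5)·2π·(0.0228) = 3.553e-6 C/m.
Applying ∮E·dA = Q_enc/ε₀ with the end caps contributing no flux:
E = 2k|λ_enc|/r = 2(8.99×10^9)(3.553×10^-6)/(0.0895) = 7.14×10^5 N/C.

E = 7.14e5 N/C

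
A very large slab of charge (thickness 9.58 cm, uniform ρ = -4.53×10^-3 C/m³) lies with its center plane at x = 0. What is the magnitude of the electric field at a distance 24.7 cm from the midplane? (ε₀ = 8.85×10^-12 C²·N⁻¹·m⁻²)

The point |x| = 24.7 cm lies outside the slab (half-thickness 0.0479 m). A symmetric pillbox spanning the full slab encloses Q_enc = ρ·d·A.
Flux = 2EA ⇒ E = |ρ|d/(2ε₀), independent of distance outside.
E = (4.53e-3)(0.0958)/(2·8.85×10^-12) = 2.45×10^7 N/C.

|E| = 2.45×10^7 N/C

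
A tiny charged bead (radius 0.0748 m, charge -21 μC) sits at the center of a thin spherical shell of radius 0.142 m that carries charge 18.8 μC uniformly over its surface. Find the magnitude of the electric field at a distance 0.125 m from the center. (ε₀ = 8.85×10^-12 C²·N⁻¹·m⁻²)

Symmetry ⇒ E = E(r) r̂. Gaussian sphere of radius r = 0.125 m (between the bodies, 0.0748 m < r < 0.142 m).
Only the inner charge is enclosed; the outer shell contributes nothing inside itself. Q_enc = -21 μC = -2.10×10^-5 C.
By Gauss's law, ∮E·dA = E·4πr² = Q_enc/ε₀.
E = |Q_enc|/(4πε₀r²) = (2.10e-5)/(4π·8.85×10^-12·(0.125)²) = 1.21×10^7 N/C.

E ≈ 1.21e7 N/C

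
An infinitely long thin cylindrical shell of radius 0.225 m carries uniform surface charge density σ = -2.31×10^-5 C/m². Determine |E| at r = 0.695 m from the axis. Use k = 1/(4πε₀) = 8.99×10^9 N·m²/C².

E = 8.45e5 V/m

Coaxial Gaussian cylinder, radius r = 0.695 m, length L (r > 0.225 m).
The whole shell is enclosed: λ_enc = σ·2πR = (-2.31e-5)·2π·(0.225) = -3.266×10^-5 C/m.
Applying ∮E·dA = Q_enc/ε₀ with the end caps contributing no flux:
E = 2k|λ_enc|/r = 2(8.99×10^9)(3.266e-5)/(0.695) = 8.45e5 N/C.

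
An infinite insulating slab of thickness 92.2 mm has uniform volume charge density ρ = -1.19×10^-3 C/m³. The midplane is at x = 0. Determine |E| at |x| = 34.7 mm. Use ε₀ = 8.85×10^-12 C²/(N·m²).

By symmetry E is perpendicular to the slab. A Gaussian pillbox from −34.7 mm to +34.7 mm (face area A) lies entirely within the slab.
Q_enc = ρ·(2x)·A and flux = 2EA, so 2EA = 2ρxA/ε₀ ⇒ E = |ρ|x/ε₀.
E = (1.19×10^-3)(0.0347)/(8.85×10^-12) = 4.67e6 N/C.

E ≈ 4.67e6 N/C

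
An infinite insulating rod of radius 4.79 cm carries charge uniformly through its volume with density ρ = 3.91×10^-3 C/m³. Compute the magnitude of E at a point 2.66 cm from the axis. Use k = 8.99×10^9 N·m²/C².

Take a coaxial cylindrical Gaussian surface of radius r = 2.66 cm and length L (r < R).
Charge inside radius r per length L is ρ·πr²·L, so λ_enc = ρπr² = 8.691×10^-6 C/m.
Since E is radial and uniform over the curved surface, Φ = E·2πrL = Q_enc/ε₀ = λ_enc L/ε₀.
E = 2k|λ_enc|/r = 2(8.99×10^9)(8.691×10^-6)/(0.0266) = 5.87×10^6 N/C.

E = 5.87e6 N/C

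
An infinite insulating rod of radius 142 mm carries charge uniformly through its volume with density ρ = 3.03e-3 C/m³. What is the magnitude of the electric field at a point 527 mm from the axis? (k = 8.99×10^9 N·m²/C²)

By cylindrical symmetry E is radial; use a coaxial Gaussian cylinder of radius 527 mm and length L (r > 142 mm, full cross-section enclosed).
λ_enc = ρ·πR² = (3.03×10^-3)π(0.142)² = 1.919×10^-4 C/m.
Since E is radial and uniform over the curved surface, Φ = E·2πrL = Q_enc/ε₀ = λ_enc L/ε₀.
E = 2k|λ_enc|/r = 2(8.99×10^9)(1.919×10^-4)/(0.527) = 6.55×10^6 N/C.

E ≈ 6.55e6 N/C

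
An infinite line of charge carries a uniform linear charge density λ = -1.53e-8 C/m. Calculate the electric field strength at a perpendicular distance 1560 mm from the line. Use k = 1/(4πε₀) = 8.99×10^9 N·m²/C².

E ≈ 176 N/C

Take a coaxial cylindrical Gaussian surface of radius r = 1560 mm and length L.
Q_enc = λL, so λ_enc = -1.53×10^-8 C/m.
Applying ∮E·dA = Q_enc/ε₀ with the end caps contributing no flux:
E = 2k|λ_enc|/r = 2(8.99×10^9)(1.53×10^-8)/(1.56) = 176 N/C.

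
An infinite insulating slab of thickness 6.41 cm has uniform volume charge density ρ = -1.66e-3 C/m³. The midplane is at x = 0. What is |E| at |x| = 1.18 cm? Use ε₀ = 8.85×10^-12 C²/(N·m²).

By symmetry E is perpendicular to the slab. A Gaussian pillbox from −1.18 cm to +1.18 cm (face area A) lies entirely within the slab.
Q_enc = ρ·(2x)·A and flux = 2EA, so 2EA = 2ρxA/ε₀ ⇒ E = |ρ|x/ε₀.
E = (1.66e-3)(0.0118)/(8.85×10^-12) = 2.21×10^6 N/C.

E = 2.21×10^6 N/C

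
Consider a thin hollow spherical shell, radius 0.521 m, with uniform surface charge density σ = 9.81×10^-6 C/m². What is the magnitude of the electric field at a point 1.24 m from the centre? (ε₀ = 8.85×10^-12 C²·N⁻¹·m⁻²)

Use a concentric Gaussian sphere at r = 1.24 m (r > 0.521 m).
The entire shell is enclosed: Q_enc = σ·4πR² = (9.81×10^-6)·4π·(0.521)² = 3.346×10^-5 C.
By Gauss's law, ∮E·dA = E·4πr² = Q_enc/ε₀.
E = |Q_enc|/(4πε₀r²) = (3.346e-5)/(4π·8.85×10^-12·(1.24)²) = 1.96e5 N/C.

|E| = 1.96×10^5 N/C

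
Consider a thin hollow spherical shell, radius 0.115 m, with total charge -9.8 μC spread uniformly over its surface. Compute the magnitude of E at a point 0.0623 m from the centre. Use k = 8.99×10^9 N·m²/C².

E = 0

Take a concentric spherical Gaussian surface of radius r = 0.0623 m (inside the shell, r < 0.115 m).
No charge lies within this surface, so Q_enc = 0 and Gauss's law gives E·4πr² = 0 ⇒ E = 0.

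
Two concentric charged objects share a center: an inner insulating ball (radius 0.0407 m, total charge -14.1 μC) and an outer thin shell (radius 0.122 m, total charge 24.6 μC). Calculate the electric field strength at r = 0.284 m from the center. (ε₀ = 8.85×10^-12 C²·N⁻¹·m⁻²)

Use a concentric Gaussian sphere at r = 0.284 m (r > 0.122 m, enclosing both).
Q_enc = (-14.1 μC) + (24.6 μC) = 1.05e-5 C.
Applying ∮E·dA = Q_enc/ε₀ with Φ = E(4πr²):
E = |Q_enc|/(4πε₀r²) = (1.05e-5)/(4π·8.85×10^-12·(0.284)²) = 1.17×10^6 N/C.

|E| ≈ 1.17e6 N/C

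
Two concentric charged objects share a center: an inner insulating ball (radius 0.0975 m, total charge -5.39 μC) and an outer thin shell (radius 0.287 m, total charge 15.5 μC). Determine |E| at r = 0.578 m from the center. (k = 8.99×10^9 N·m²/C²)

|E| = 2.72×10^5 N/C

Use a concentric Gaussian sphere at r = 0.578 m (r > 0.287 m, enclosing both).
Q_enc = (-5.39 μC) + (15.5 μC) = 1.011×10^-5 C.
Applying ∮E·dA = Q_enc/ε₀ with Φ = E(4πr²):
E = k|Q_enc|/r² = (8.99×10^9)(1.011×10^-5)/(0.578)² = 2.72×10^5 N/C.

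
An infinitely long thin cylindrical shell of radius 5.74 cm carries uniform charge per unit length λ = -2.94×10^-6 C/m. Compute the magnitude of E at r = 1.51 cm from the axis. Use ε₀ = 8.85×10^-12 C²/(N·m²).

Coaxial Gaussian cylinder, radius r = 1.51 cm, length L (r < 5.74 cm, inside the shell).
All the surface charge lies outside this cylinder: Q_enc = 0, hence E = 0.

|E| = 0 N/C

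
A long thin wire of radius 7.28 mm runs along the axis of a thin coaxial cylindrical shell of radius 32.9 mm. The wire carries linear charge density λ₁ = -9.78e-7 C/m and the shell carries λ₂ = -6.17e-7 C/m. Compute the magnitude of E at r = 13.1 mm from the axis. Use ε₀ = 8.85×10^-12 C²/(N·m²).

By cylindrical symmetry E is radial; use a coaxial Gaussian cylinder of radius 13.1 mm and length L (between the conductors, 7.28 mm < r < 32.9 mm).
The shell at 32.9 mm lies outside the Gaussian surface, so λ_enc = λ₁ = -9.78e-7 C/m.
Since E is radial and uniform over the curved surface, Φ = E·2πrL = Q_enc/ε₀ = λ_enc L/ε₀.
E = |λ_enc|/(2πε₀r) = (9.78×10^-7)/(2π·8.85×10^-12·0.0131) = 1.34×10^6 N/C.

|E| ≈ 1.34e6 N/C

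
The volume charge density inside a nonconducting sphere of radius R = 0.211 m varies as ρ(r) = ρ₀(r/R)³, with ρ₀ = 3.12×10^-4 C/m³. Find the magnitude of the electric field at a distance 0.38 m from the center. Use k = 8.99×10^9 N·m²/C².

Take a concentric spherical Gaussian surface of radius r = 0.38 m (r > R, all charge enclosed).
Q_enc = 4π ∫₀^R ρ₀(r'/R)^3 r'² dr' = 4πρ₀R³/6 = 6.138×10^-6 C.
Gauss's law: E·4πr² = Q_enc/ε₀.
E = k|Q_enc|/r² = (8.99×10^9)(6.138×10^-6)/(0.38)² = 3.82e5 N/C.

|E| ≈ 3.82×10^5 V/m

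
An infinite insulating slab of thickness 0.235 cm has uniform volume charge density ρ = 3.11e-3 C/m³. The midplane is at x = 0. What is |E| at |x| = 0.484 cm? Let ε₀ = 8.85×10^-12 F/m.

The point |x| = 0.484 cm lies outside the slab (half-thickness 0.001175 m). A symmetric pillbox spanning the full slab encloses Q_enc = ρ·d·A.
Flux = 2EA ⇒ E = |ρ|d/(2ε₀), independent of distance outside.
E = (3.11×10^-3)(0.00235)/(2·8.85×10^-12) = 4.13e5 N/C.

4.13e5 N/C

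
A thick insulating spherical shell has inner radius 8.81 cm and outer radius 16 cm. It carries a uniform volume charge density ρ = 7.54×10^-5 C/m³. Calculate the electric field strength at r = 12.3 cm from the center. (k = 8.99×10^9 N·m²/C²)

E ≈ 2.21e5 N/C

Use a concentric Gaussian sphere at r = 12.3 cm (within the shell material, 8.81 cm < r < 16 cm).
Enclosed charge is the volume from a to r: Q_enc = (4π/3)ρ(r³ − a³) = 3.718×10^-7 C.
By Gauss's law, ∮E·dA = E·4πr² = Q_enc/ε₀.
E = k|Q_enc|/r² = (8.99×10^9)(3.718e-7)/(0.123)² = 2.21×10^5 N/C.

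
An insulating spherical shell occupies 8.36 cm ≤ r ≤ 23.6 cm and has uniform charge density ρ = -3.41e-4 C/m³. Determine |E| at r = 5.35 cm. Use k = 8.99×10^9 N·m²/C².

E = 0 (no enclosed charge)

Use a concentric Gaussian sphere at r = 5.35 cm (r < 8.36 cm, inside the empty cavity).
Q_enc = 0 (all charge lies at larger r); Gauss's law gives E = 0.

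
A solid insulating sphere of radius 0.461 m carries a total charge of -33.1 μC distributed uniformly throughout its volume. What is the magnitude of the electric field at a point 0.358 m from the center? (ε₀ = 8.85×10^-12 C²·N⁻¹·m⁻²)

E = 1.09×10^6 N/C

Take a concentric spherical Gaussian surface of radius r = 0.358 m (r < R).
Only the charge within r is enclosed: Q_enc = Q·(r/R)³ = (-33.1 μC)·(0.358 m/0.461 m)³ = -1.55×10^-5 C.
Gauss's law: E·4πr² = Q_enc/ε₀.
E = |Q_enc|/(4πε₀r²) = (1.55×10^-5)/(4π·8.85×10^-12·(0.358)²) = 1.09×10^6 N/C.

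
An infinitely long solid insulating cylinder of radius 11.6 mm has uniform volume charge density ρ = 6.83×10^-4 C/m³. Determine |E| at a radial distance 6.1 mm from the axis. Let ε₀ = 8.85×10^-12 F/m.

E ≈ 2.35×10^5 V/m

Take a coaxial cylindrical Gaussian surface of radius r = 6.1 mm and length L (r < R).
Charge inside radius r per length L is ρ·πr²·L, so λ_enc = ρπr² = 7.984e-8 C/m.
Gauss's law: E·2πrL = λ_enc L/ε₀.
E = |λ_enc|/(2πε₀r) = (7.984×10^-8)/(2π·8.85×10^-12·0.0061) = 2.35×10^5 N/C.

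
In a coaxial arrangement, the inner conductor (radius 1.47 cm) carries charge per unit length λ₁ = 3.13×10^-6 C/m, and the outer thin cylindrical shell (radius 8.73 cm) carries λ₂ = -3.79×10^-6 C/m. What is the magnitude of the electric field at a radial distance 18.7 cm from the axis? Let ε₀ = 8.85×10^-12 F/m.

By cylindrical symmetry E is radial; use a coaxial Gaussian cylinder of radius 18.7 cm and length L (r > 8.73 cm, enclosing both).
λ_enc = λ₁ + λ₂ = (3.13×10^-6) + (-3.79×10^-6) = -6.60×10^-7 C/m.
Applying ∮E·dA = Q_enc/ε₀ with the end caps contributing no flux:
E = |λ_enc|/(2πε₀r) = (6.60×10^-7)/(2π·8.85×10^-12·0.187) = 6.35×10^4 N/C.

|E| ≈ 6.35×10^4 N/C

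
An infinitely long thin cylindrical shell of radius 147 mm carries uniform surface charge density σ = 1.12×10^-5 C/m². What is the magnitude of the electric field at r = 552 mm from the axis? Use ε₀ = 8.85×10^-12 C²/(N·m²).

Take a coaxial cylindrical Gaussian surface of radius r = 552 mm and length L (r > 147 mm).
The whole shell is enclosed: λ_enc = σ·2πR = (1.12×10^-5)·2π·(0.147) = 1.034×10^-5 C/m.
By Gauss's law (flux through the curved wall only), E·2πrL = λ_enc L/ε₀.
E = |λ_enc|/(2πε₀r) = (1.034×10^-5)/(2π·8.85×10^-12·0.552) = 3.37e5 N/C.

E = 3.37e5 N/C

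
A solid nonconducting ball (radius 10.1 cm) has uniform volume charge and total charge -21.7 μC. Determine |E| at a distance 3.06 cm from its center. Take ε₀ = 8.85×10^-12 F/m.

|E| = 5.80×10^6 N/C

Symmetry ⇒ E = E(r) r̂. Gaussian sphere of radius r = 3.06 cm (r < R).
For a uniform sphere the enclosed fraction is (r/R)³, so Q_enc = (-21.7 μC)(0.0306/0.101)³ = -6.035×10^-7 C.
Applying ∮E·dA = Q_enc/ε₀ with Φ = E(4πr²):
E = |Q_enc|/(4πε₀r²) = (6.035e-7)/(4π·8.85×10^-12·(0.0306)²) = 5.80×10^6 N/C.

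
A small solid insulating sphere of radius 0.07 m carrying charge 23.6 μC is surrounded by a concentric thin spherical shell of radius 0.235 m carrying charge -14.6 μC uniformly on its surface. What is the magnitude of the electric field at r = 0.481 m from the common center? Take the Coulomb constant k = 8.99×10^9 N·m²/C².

Use a concentric Gaussian sphere at r = 0.481 m (r > 0.235 m, enclosing both).
Q_enc = (23.6 μC) + (-14.6 μC) = 9.00×10^-6 C.
By Gauss's law, ∮E·dA = E·4πr² = Q_enc/ε₀.
E = k|Q_enc|/r² = (8.99×10^9)(9.00e-6)/(0.481)² = 3.50×10^5 N/C.

|E| ≈ 3.50×10^5 N/C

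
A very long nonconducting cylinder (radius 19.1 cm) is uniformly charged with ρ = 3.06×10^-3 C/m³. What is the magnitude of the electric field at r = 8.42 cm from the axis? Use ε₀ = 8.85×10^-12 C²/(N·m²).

Take a coaxial cylindrical Gaussian surface of radius r = 8.42 cm and length L (r < R).
Enclosed charge per unit length: λ_enc = ρ·πr² = (3.06×10^-3)π(0.0842)² = 6.815×10^-5 C/m.
Applying ∮E·dA = Q_enc/ε₀ with the end caps contributing no flux:
E = |λ_enc|/(2πε₀r) = (6.815×10^-5)/(2π·8.85×10^-12·0.0842) = 1.46×10^7 N/C.

E = 1.46e7 V/m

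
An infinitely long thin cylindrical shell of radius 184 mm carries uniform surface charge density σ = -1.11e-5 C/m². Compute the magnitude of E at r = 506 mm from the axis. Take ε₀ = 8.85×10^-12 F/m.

Choose a coaxial cylinder of radius r = 506 mm (arbitrary length L) as the Gaussian surface (r > 184 mm).
The whole shell is enclosed: λ_enc = σ·2πR = (-1.11×10^-5)·2π·(0.184) = -1.283×10^-5 C/m.
Gauss's law: E·2πrL = λ_enc L/ε₀.
E = |λ_enc|/(2πε₀r) = (1.283×10^-5)/(2π·8.85×10^-12·0.506) = 4.56×10^5 N/C.

4.56e5 V/m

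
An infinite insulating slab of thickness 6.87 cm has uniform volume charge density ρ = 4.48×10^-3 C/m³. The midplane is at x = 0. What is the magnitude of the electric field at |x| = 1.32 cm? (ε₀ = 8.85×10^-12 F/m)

By symmetry E is perpendicular to the slab. A Gaussian pillbox from −1.32 cm to +1.32 cm (face area A) lies entirely within the slab.
Q_enc = ρ·(2x)·A and flux = 2EA, so 2EA = 2ρxA/ε₀ ⇒ E = |ρ|x/ε₀.
E = (4.48e-3)(0.0132)/(8.85×10^-12) = 6.68e6 N/C.

6.68×10^6 N/C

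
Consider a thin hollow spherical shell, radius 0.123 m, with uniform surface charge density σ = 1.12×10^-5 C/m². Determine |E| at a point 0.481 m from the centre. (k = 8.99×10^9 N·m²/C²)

Use a concentric Gaussian sphere at r = 0.481 m (r > 0.123 m).
The entire shell is enclosed: Q_enc = σ·4πR² = (1.12×10^-5)·4π·(0.123)² = 2.129×10^-6 C.
Applying ∮E·dA = Q_enc/ε₀ with Φ = E(4πr²):
E = k|Q_enc|/r² = (8.99×10^9)(2.129×10^-6)/(0.481)² = 8.27e4 N/C.

|E| = 8.27e4 N/C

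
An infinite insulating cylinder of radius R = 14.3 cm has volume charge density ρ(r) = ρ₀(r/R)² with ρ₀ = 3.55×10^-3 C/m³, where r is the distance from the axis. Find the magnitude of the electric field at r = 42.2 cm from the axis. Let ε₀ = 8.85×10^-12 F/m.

|E| = 4.86×10^6 N/C

Take a coaxial cylindrical Gaussian surface of radius r = 42.2 cm and length L (r > R, full charge per length enclosed).
λ_enc = 2π ∫₀^R ρ₀(r'/R)^2 r' dr' = 2πρ₀R²/4 = 1.14e-4 C/m.
Applying ∮E·dA = Q_enc/ε₀ with the end caps contributing no flux:
E = |λ_enc|/(2πε₀r) = (1.14×10^-4)/(2π·8.85×10^-12·0.422) = 4.86e6 N/C.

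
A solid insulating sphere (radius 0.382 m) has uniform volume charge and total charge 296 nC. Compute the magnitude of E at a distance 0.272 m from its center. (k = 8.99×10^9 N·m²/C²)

Symmetry ⇒ E = E(r) r̂. Gaussian sphere of radius r = 0.272 m (r < R).
For a uniform sphere the enclosed fraction is (r/R)³, so Q_enc = (296 nC)(0.272/0.382)³ = 1.069e-7 C.
Applying ∮E·dA = Q_enc/ε₀ with Φ = E(4πr²):
E = k|Q_enc|/r² = (8.99×10^9)(1.069×10^-7)/(0.272)² = 1.30×10^4 N/C.

|E| ≈ 1.30×10^4 N/C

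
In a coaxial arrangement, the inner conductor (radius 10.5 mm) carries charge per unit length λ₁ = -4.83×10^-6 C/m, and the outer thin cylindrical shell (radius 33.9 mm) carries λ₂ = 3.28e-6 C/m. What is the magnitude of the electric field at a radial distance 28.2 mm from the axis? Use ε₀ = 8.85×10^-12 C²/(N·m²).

|E| = 3.08e6 V/m

By cylindrical symmetry E is radial; use a coaxial Gaussian cylinder of radius 28.2 mm and length L (between the conductors, 10.5 mm < r < 33.9 mm).
The shell at 33.9 mm lies outside the Gaussian surface, so λ_enc = λ₁ = -4.83×10^-6 C/m.
Gauss's law: E·2πrL = λ_enc L/ε₀.
E = |λ_enc|/(2πε₀r) = (4.83×10^-6)/(2π·8.85×10^-12·0.0282) = 3.08×10^6 N/C.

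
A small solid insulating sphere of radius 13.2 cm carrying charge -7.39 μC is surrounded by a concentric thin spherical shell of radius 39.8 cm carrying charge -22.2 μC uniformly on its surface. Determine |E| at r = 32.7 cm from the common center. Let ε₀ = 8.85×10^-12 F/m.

Take a concentric spherical Gaussian surface of radius r = 32.7 cm (between the bodies, 13.2 cm < r < 39.8 cm).
Only the inner charge is enclosed; the outer shell contributes nothing inside itself. Q_enc = -7.39 μC = -7.39e-6 C.
By Gauss's law, ∮E·dA = E·4πr² = Q_enc/ε₀.
E = |Q_enc|/(4πε₀r²) = (7.39×10^-6)/(4π·8.85×10^-12·(0.327)²) = 6.21×10^5 N/C.

|E| ≈ 6.21×10^5 V/m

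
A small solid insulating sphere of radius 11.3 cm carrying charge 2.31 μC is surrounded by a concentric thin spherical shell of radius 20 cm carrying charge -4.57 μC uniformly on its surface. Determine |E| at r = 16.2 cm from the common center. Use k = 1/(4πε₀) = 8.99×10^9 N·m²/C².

Symmetry ⇒ E = E(r) r̂. Gaussian sphere of radius r = 16.2 cm (between the bodies, 11.3 cm < r < 20 cm).
The shell at 20 cm lies outside the Gaussian surface, so Q_enc = 2.31 μC = 2.31×10^-6 C.
Applying ∮E·dA = Q_enc/ε₀ with Φ = E(4πr²):
E = k|Q_enc|/r² = (8.99×10^9)(2.31×10^-6)/(0.162)² = 7.91×10^5 N/C.

E = 7.91×10^5 N/C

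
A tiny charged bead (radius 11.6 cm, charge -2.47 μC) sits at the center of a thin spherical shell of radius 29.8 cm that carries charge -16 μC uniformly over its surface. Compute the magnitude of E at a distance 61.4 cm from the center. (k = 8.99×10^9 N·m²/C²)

Take a concentric spherical Gaussian surface of radius r = 61.4 cm (r > 29.8 cm, enclosing both).
Q_enc = (-2.47 μC) + (-16 μC) = -1.847×10^-5 C.
Since E is radial and uniform over the Gaussian sphere, Φ = E·4πr² = Q_enc/ε₀.
E = k|Q_enc|/r² = (8.99×10^9)(1.847×10^-5)/(0.614)² = 4.40e5 N/C.

4.40×10^5 V/m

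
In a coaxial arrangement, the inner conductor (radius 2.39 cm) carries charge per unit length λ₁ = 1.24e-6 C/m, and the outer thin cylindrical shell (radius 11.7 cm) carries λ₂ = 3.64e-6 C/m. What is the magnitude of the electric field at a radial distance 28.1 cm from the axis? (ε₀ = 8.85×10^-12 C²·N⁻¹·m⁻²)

Take a coaxial cylindrical Gaussian surface of radius r = 28.1 cm and length L (r > 11.7 cm, enclosing both).
λ_enc = λ₁ + λ₂ = (1.24×10^-6) + (3.64×10^-6) = 4.88×10^-6 C/m.
By Gauss's law (flux through the curved wall only), E·2πrL = λ_enc L/ε₀.
E = |λ_enc|/(2πε₀r) = (4.88×10^-6)/(2π·8.85×10^-12·0.281) = 3.12×10^5 N/C.

E = 3.12e5 N/C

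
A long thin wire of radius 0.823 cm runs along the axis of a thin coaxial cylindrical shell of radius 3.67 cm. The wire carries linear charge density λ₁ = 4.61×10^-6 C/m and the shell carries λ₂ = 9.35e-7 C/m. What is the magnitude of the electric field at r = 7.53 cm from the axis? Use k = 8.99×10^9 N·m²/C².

Coaxial Gaussian cylinder, radius r = 7.53 cm, length L (r > 3.67 cm, enclosing both).
λ_enc = λ₁ + λ₂ = (4.61×10^-6) + (9.35e-7) = 5.545×10^-6 C/m.
By Gauss's law (flux through the curved wall only), E·2πrL = λ_enc L/ε₀.
E = 2k|λ_enc|/r = 2(8.99×10^9)(5.545×10^-6)/(0.0753) = 1.32×10^6 N/C.

|E| ≈ 1.32e6 N/C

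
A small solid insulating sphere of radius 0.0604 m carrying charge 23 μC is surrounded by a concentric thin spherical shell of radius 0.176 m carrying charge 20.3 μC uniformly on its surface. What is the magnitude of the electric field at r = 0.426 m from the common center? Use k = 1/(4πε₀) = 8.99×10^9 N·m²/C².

2.15×10^6 N/C

Symmetry ⇒ E = E(r) r̂. Gaussian sphere of radius r = 0.426 m (r > 0.176 m, enclosing both).
Q_enc = (23 μC) + (20.3 μC) = 4.33×10^-5 C.
Applying ∮E·dA = Q_enc/ε₀ with Φ = E(4πr²):
E = k|Q_enc|/r² = (8.99×10^9)(4.33×10^-5)/(0.426)² = 2.15×10^6 N/C.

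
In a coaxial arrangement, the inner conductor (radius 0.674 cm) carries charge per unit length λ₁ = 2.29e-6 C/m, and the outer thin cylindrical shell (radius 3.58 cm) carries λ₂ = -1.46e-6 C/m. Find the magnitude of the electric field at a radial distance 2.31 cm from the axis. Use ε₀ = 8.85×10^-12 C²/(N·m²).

|E| ≈ 1.78e6 V/m

Take a coaxial cylindrical Gaussian surface of radius r = 2.31 cm and length L (between the conductors, 0.674 cm < r < 3.58 cm).
Only the inner wire is enclosed; the outer shell contributes nothing inside itself. λ_enc = λ₁ = 2.29×10^-6 C/m.
Applying ∮E·dA = Q_enc/ε₀ with the end caps contributing no flux:
E = |λ_enc|/(2πε₀r) = (2.29e-6)/(2π·8.85×10^-12·0.0231) = 1.78×10^6 N/C.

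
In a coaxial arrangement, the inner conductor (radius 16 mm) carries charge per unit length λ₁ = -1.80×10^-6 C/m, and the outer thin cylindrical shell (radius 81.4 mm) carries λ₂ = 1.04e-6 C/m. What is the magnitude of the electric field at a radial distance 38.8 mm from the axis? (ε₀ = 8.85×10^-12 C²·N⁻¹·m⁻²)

|E| ≈ 8.34×10^5 N/C

Take a coaxial cylindrical Gaussian surface of radius r = 38.8 mm and length L (between the conductors, 16 mm < r < 81.4 mm).
Only the inner wire is enclosed; the outer shell contributes nothing inside itself. λ_enc = λ₁ = -1.80e-6 C/m.
Since E is radial and uniform over the curved surface, Φ = E·2πrL = Q_enc/ε₀ = λ_enc L/ε₀.
E = |λ_enc|/(2πε₀r) = (1.80×10^-6)/(2π·8.85×10^-12·0.0388) = 8.34×10^5 N/C.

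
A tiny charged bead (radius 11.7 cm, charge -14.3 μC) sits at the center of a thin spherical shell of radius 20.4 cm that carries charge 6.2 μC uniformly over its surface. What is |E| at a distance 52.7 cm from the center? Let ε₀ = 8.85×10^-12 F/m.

2.62×10^5 N/C

Take a concentric spherical Gaussian surface of radius r = 52.7 cm (r > 20.4 cm, enclosing both).
Q_enc = (-14.3 μC) + (6.2 μC) = -8.10×10^-6 C.
By Gauss's law, ∮E·dA = E·4πr² = Q_enc/ε₀.
E = |Q_enc|/(4πε₀r²) = (8.10×10^-6)/(4π·8.85×10^-12·(0.527)²) = 2.62×10^5 N/C.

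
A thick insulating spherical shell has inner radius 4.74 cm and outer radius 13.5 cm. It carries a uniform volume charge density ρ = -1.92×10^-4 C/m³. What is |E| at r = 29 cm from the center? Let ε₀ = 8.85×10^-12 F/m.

Take a concentric spherical Gaussian surface of radius r = 29 cm (r > 13.5 cm, enclosing the whole shell).
Q_enc = ρ·(4π/3)(b³ − a³) = (-1.92×10^-4)·(4π/3)·((0.135)³ − (0.0474)³) = -1.893×10^-6 C.
Since E is radial and uniform over the Gaussian sphere, Φ = E·4πr² = Q_enc/ε₀.
E = |Q_enc|/(4πε₀r²) = (1.893×10^-6)/(4π·8.85×10^-12·(0.29)²) = 2.02×10^5 N/C.

2.02×10^5 V/m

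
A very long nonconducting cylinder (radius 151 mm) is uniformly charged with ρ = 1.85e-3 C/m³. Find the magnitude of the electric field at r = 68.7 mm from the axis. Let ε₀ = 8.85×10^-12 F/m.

Choose a coaxial cylinder of radius r = 68.7 mm (arbitrary length L) as the Gaussian surface (r < R).
Charge inside radius r per length L is ρ·πr²·L, so λ_enc = ρπr² = 2.743×10^-5 C/m.
Gauss's law: E·2πrL = λ_enc L/ε₀.
E = |λ_enc|/(2πε₀r) = (2.743×10^-5)/(2π·8.85×10^-12·0.0687) = 7.18×10^6 N/C.

|E| = 7.18×10^6 N/C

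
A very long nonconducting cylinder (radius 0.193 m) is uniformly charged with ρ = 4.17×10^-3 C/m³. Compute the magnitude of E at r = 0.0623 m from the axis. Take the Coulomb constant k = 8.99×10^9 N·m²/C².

Choose a coaxial cylinder of radius r = 0.0623 m (arbitrary length L) as the Gaussian surface (r < R).
Enclosed charge per unit length: λ_enc = ρ·πr² = (4.17×10^-3)π(0.0623)² = 5.085×10^-5 C/m.
Since E is radial and uniform over the curved surface, Φ = E·2πrL = Q_enc/ε₀ = λ_enc L/ε₀.
E = 2k|λ_enc|/r = 2(8.99×10^9)(5.085e-5)/(0.0623) = 1.47×10^7 N/C.

E ≈ 1.47×10^7 N/C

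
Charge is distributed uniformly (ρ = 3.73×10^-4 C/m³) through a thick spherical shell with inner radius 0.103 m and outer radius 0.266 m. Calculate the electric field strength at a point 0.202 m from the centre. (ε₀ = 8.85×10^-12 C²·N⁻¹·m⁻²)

E ≈ 2.46×10^6 V/m

Symmetry ⇒ E = E(r) r̂. Gaussian sphere of radius r = 0.202 m (within the shell material, 0.103 m < r < 0.266 m).
Only the shell between 0.103 m and r is enclosed: Q_enc = ρ·(4π/3)(r³ − a³) = (3.73×10^-4)·(4π/3)·((0.202)³ − (0.103)³) = 1.117e-5 C.
Applying ∮E·dA = Q_enc/ε₀ with Φ = E(4πr²):
E = |Q_enc|/(4πε₀r²) = (1.117e-5)/(4π·8.85×10^-12·(0.202)²) = 2.46e6 N/C.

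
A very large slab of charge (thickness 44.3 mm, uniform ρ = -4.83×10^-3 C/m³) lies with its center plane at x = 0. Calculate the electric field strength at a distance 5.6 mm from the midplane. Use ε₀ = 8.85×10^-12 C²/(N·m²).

E ≈ 3.06×10^6 N/C

By symmetry E is perpendicular to the slab. A Gaussian pillbox from −5.6 mm to +5.6 mm (face area A) lies entirely within the slab.
Q_enc = ρ·(2x)·A and flux = 2EA, so 2EA = 2ρxA/ε₀ ⇒ E = |ρ|x/ε₀.
E = (4.83e-3)(0.0056)/(8.85×10^-12) = 3.06×10^6 N/C.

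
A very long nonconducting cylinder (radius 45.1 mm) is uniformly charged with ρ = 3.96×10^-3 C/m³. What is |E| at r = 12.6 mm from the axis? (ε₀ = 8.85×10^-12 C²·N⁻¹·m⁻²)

2.82e6 N/C

Choose a coaxial cylinder of radius r = 12.6 mm (arbitrary length L) as the Gaussian surface (r < R).
Enclosed charge per unit length: λ_enc = ρ·πr² = (3.96e-3)π(0.0126)² = 1.975×10^-6 C/m.
By Gauss's law (flux through the curved wall only), E·2πrL = λ_enc L/ε₀.
E = |λ_enc|/(2πε₀r) = (1.975×10^-6)/(2π·8.85×10^-12·0.0126) = 2.82×10^6 N/C.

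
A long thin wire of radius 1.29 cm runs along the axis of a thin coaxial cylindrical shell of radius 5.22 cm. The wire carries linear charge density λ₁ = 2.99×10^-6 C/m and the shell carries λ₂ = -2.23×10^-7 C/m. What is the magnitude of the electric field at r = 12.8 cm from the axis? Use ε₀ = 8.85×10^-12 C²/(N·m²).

By cylindrical symmetry E is radial; use a coaxial Gaussian cylinder of radius 12.8 cm and length L (r > 5.22 cm, enclosing both).
λ_enc = λ₁ + λ₂ = (2.99×10^-6) + (-2.23×10^-7) = 2.767e-6 C/m.
Gauss's law: E·2πrL = λ_enc L/ε₀.
E = |λ_enc|/(2πε₀r) = (2.767e-6)/(2π·8.85×10^-12·0.128) = 3.89e5 N/C.

3.89×10^5 N/C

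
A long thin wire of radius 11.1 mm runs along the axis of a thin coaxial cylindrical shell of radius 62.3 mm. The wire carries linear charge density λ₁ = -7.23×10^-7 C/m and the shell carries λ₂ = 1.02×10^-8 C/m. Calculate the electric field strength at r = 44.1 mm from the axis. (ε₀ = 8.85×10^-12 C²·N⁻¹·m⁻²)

E = 2.95e5 N/C

Coaxial Gaussian cylinder, radius r = 44.1 mm, length L (between the conductors, 11.1 mm < r < 62.3 mm).
Only the inner wire is enclosed; the outer shell contributes nothing inside itself. λ_enc = λ₁ = -7.23×10^-7 C/m.
Applying ∮E·dA = Q_enc/ε₀ with the end caps contributing no flux:
E = |λ_enc|/(2πε₀r) = (7.23×10^-7)/(2π·8.85×10^-12·0.0441) = 2.95×10^5 N/C.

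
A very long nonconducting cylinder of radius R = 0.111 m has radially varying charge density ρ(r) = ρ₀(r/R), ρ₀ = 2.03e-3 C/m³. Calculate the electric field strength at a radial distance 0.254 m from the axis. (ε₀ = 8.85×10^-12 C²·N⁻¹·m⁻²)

E = 3.71e6 N/C

By cylindrical symmetry E is radial; use a coaxial Gaussian cylinder of radius 0.254 m and length L (r > R, full charge per length enclosed).
λ_enc = 2π ∫₀^R ρ₀(r'/R)^1 r' dr' = 2πρ₀R²/3 = 5.238×10^-5 C/m.
Applying ∮E·dA = Q_enc/ε₀ with the end caps contributing no flux:
E = |λ_enc|/(2πε₀r) = (5.238×10^-5)/(2π·8.85×10^-12·0.254) = 3.71×10^6 N/C.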